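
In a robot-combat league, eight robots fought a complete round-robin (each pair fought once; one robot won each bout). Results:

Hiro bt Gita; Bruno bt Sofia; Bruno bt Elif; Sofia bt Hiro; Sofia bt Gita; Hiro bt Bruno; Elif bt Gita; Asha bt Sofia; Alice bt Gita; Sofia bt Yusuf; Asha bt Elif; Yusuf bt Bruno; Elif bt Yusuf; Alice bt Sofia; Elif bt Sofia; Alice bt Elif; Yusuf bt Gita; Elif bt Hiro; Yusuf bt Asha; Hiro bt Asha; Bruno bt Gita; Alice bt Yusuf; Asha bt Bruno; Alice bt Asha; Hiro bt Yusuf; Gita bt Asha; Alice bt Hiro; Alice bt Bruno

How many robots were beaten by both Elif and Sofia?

Elif beat: Sofia, Gita, Yusuf, Hiro.
Sofia beat: Gita, Yusuf, Hiro.
Both beat: Gita, Yusuf, Hiro — 3.

3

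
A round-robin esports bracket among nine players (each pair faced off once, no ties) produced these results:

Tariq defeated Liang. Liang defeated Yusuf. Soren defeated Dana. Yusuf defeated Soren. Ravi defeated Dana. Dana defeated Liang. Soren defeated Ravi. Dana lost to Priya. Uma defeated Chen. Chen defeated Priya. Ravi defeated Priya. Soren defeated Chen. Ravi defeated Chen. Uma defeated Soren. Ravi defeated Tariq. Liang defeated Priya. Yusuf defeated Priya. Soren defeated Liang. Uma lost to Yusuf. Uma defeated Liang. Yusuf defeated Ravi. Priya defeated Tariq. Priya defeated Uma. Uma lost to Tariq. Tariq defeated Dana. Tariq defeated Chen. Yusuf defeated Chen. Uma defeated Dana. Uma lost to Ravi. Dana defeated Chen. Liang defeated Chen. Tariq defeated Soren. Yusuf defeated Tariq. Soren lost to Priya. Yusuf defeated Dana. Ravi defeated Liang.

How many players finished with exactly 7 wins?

Win totals: Dana 2, Liang 3, Ravi 6, Priya 4, Soren 4, Tariq 5, Uma 4, Chen 1, Yusuf 7.
Exactly 7: Yusuf — 1 player.

1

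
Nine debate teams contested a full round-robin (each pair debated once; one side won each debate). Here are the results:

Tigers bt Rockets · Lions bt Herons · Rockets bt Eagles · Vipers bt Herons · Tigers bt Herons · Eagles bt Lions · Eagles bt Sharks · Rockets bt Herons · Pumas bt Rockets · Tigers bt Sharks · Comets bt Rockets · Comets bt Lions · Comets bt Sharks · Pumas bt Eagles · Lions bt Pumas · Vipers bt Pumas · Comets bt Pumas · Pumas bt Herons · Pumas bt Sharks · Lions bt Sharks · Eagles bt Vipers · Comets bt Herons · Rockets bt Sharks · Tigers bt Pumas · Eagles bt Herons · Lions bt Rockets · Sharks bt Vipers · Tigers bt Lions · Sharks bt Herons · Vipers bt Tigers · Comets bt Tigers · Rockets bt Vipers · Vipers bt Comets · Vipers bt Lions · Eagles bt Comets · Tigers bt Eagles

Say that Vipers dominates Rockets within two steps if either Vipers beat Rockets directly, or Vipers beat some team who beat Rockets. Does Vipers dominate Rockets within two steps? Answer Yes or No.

Vipers did not beat Rockets directly.
Vipers beat Comets, Herons, Lions, Pumas, Tigers. Of those, Comets beat Rockets.

Yes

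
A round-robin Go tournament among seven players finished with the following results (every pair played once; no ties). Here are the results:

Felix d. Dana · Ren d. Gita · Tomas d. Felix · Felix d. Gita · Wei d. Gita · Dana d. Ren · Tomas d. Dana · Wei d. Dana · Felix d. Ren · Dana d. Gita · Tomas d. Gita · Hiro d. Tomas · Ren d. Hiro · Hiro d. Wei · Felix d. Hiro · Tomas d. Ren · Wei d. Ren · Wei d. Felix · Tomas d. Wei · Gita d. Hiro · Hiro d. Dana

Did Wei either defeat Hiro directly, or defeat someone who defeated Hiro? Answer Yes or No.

Wei did not beat Hiro directly.
Wei beat Gita, Dana, Ren, Felix. Of those, Gita beat Hiro.

Yes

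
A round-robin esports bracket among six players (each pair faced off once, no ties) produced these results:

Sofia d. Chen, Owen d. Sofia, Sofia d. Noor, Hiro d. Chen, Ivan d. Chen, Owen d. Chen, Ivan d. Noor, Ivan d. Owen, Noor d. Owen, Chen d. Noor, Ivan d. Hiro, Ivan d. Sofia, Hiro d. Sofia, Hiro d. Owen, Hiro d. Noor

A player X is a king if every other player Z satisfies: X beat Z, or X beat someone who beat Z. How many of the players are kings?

Chen cannot reach Ivan, Hiro, Sofia in two steps.
Owen cannot reach Ivan, Hiro in two steps.
Ivan reaches everyone (king).
Hiro cannot reach Ivan in two steps.
Sofia cannot reach Ivan, Hiro in two steps.
Noor cannot reach Ivan, Hiro in two steps.
Kings: Ivan — 1.

1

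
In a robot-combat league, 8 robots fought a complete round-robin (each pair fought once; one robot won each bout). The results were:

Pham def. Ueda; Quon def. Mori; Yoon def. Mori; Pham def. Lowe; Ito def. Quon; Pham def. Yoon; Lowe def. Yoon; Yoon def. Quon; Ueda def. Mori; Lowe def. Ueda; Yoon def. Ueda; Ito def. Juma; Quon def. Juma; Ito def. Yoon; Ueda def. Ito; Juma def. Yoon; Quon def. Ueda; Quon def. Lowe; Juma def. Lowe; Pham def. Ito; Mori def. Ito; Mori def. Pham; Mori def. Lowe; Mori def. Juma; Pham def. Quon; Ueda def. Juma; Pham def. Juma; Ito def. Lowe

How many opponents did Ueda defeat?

Ueda's results: beat Juma, Ito, Mori; lost to Pham, Lowe, Quon, Yoon.
That is 3 wins.

3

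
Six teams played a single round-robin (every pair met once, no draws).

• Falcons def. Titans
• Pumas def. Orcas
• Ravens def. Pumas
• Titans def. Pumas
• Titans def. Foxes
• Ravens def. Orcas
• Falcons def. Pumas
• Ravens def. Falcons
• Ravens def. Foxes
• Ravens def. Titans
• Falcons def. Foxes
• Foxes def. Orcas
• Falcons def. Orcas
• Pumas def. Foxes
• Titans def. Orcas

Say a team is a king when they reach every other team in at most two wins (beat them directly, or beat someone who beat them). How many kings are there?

Falcons cannot reach Ravens in two steps.
Titans cannot reach Falcons, Ravens in two steps.
Foxes cannot reach Falcons, Titans, Ravens, Pumas in two steps.
Orcas cannot reach Falcons, Titans, Foxes, Ravens, Pumas in two steps.
Ravens reaches everyone (king).
Pumas cannot reach Falcons, Titans, Ravens in two steps.
Kings: Ravens — 1.

1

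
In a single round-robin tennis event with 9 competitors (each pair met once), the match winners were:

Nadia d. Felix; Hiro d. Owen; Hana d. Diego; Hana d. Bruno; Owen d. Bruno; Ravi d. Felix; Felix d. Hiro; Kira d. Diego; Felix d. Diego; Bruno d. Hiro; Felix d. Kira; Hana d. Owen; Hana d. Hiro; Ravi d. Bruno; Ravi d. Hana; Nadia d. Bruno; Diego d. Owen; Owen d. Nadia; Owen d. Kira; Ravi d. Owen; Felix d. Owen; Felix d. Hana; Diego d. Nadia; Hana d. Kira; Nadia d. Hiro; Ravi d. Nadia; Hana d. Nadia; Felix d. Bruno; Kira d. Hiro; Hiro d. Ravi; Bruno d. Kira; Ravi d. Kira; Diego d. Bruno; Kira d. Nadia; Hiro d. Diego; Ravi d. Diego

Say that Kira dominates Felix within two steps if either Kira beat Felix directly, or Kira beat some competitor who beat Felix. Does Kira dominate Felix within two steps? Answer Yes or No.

Kira did not beat Felix directly.
Kira beat Diego, Nadia, Hiro. Of those, Nadia beat Felix.

Yes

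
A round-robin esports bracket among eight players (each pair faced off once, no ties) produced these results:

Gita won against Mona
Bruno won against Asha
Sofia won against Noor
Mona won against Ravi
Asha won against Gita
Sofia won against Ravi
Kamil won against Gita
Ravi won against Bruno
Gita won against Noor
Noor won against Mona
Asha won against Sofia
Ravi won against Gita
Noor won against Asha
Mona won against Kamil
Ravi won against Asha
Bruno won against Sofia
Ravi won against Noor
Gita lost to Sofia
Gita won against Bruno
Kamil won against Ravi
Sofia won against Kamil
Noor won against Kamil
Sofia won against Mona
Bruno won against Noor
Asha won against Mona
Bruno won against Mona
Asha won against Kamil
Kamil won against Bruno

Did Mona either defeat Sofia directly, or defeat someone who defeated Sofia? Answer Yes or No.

Mona did not beat Sofia directly.
Mona beat Kamil, Ravi, but each of them lost to Sofia. No two-step path.

No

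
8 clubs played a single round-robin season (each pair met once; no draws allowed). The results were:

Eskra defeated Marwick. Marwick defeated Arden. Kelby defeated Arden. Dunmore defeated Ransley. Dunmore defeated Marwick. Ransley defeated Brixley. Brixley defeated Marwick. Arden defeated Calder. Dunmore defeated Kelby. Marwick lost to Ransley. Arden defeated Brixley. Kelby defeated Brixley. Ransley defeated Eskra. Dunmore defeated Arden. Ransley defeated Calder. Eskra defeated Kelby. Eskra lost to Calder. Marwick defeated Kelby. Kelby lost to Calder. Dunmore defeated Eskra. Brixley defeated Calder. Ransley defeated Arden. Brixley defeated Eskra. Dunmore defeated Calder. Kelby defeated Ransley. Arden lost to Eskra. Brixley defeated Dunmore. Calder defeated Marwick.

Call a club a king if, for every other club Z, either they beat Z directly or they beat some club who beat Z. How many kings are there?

4

Kelby reaches everyone (king).
Marwick cannot reach Eskra, Dunmore in two steps.
Ransley reaches everyone (king).
Brixley reaches everyone (king).
Arden cannot reach Ransley in two steps.
Calder cannot reach Dunmore in two steps.
Eskra cannot reach Dunmore in two steps.
Dunmore reaches everyone (king).
Kings: Kelby, Ransley, Brixley, Dunmore — 4.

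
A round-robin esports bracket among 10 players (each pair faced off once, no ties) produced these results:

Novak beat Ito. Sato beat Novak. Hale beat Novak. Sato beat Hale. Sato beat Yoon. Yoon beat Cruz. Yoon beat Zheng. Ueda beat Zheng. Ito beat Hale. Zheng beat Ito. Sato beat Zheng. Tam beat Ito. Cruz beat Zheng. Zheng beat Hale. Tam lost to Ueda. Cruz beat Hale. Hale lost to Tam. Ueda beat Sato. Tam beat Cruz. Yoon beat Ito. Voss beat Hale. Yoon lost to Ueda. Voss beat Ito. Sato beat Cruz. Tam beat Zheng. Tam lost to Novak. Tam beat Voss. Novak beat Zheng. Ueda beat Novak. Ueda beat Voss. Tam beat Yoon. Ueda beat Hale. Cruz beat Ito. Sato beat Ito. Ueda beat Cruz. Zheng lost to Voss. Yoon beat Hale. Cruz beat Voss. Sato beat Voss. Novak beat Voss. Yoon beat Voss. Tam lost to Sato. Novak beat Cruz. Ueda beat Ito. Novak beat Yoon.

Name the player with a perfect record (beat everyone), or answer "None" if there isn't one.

Ueda has 9 wins out of 9 opponents — a perfect record.

Ueda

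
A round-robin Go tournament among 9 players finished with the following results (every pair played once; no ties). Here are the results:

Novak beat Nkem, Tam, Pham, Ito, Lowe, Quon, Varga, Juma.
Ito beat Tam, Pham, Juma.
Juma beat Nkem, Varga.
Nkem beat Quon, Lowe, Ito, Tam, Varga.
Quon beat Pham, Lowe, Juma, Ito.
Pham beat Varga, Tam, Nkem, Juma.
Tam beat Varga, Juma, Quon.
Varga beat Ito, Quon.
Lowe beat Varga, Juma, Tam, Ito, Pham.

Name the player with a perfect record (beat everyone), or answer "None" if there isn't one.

Novak

Novak has 8 wins out of 8 opponents — a perfect record.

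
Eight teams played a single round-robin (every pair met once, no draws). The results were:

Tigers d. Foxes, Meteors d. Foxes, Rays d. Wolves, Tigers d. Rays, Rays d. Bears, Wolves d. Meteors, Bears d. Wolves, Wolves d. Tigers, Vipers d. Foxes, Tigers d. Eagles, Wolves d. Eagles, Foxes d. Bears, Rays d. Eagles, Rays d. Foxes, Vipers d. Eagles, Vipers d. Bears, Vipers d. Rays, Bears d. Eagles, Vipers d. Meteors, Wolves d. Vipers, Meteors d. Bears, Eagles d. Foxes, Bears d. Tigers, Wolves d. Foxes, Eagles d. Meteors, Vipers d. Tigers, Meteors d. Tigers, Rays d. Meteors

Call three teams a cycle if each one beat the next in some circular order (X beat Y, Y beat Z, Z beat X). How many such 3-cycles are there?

11

Win totals: Rays 5, Foxes 1, Vipers 6, Eagles 2, Wolves 5, Tigers 3, Meteors 3, Bears 3.
A team with w wins dominates both others in C(w,2) triples; summing gives 10 + 0 + 15 + 1 + 10 + 3 + 3 + 3 = 45 transitive triples.
Total triples C(8,3) = 56, so cyclic triples = 56 − 45 = 11.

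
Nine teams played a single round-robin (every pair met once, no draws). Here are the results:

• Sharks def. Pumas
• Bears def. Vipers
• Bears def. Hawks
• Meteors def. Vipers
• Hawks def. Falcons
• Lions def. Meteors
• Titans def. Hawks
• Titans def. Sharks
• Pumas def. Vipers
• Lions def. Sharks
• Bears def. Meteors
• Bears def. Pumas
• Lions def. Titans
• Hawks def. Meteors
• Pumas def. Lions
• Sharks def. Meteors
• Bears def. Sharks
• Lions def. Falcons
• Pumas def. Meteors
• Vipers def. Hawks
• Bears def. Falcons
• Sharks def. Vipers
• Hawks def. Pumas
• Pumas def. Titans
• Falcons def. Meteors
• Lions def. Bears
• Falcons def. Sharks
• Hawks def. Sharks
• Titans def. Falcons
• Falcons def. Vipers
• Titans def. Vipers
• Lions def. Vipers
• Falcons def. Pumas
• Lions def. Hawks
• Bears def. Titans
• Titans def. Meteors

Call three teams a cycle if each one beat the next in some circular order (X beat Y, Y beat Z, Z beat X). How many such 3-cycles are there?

11

Win totals: Pumas 4, Hawks 4, Lions 7, Titans 5, Sharks 3, Meteors 1, Falcons 4, Bears 7, Vipers 1.
A team with w wins dominates both others in C(w,2) triples; summing gives 6 + 6 + 21 + 10 + 3 + 0 + 6 + 21 + 0 = 73 transitive triples.
Total triples C(9,3) = 84, so cyclic triples = 84 − 73 = 11.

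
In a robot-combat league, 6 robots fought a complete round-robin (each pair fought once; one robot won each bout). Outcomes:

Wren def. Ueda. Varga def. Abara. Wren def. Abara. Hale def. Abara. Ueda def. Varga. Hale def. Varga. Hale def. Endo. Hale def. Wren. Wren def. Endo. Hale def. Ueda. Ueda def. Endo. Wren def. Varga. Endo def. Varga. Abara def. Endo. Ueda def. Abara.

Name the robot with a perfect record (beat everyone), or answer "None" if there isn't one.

Hale

Hale has 5 wins out of 5 opponents — a perfect record.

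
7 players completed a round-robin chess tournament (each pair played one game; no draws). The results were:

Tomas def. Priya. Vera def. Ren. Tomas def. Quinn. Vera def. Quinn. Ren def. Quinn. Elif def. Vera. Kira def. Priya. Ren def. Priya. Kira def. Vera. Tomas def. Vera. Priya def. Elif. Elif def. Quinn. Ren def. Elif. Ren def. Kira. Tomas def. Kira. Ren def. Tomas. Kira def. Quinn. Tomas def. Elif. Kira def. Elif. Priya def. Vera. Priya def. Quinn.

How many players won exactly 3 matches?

1

Win totals: Ren 5, Elif 2, Tomas 5, Kira 4, Quinn 0, Priya 3, Vera 2.
Exactly 3: Priya — 1 player.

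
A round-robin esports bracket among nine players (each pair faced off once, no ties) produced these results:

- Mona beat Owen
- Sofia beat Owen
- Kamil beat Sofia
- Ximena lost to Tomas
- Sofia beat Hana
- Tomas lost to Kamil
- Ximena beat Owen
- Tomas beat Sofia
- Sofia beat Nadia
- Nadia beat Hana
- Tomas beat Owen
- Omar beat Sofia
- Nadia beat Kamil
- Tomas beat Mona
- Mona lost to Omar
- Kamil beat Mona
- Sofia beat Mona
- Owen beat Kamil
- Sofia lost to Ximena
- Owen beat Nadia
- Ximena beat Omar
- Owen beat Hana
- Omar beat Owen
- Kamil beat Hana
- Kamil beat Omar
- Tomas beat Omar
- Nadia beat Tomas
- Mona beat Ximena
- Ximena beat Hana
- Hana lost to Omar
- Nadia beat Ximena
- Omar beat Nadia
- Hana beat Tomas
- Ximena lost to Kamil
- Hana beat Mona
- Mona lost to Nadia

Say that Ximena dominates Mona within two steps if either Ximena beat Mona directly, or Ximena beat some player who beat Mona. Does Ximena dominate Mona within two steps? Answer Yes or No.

Ximena did not beat Mona directly.
Ximena beat Sofia, Omar, Owen, Hana. Of those, Sofia beat Mona.

Yes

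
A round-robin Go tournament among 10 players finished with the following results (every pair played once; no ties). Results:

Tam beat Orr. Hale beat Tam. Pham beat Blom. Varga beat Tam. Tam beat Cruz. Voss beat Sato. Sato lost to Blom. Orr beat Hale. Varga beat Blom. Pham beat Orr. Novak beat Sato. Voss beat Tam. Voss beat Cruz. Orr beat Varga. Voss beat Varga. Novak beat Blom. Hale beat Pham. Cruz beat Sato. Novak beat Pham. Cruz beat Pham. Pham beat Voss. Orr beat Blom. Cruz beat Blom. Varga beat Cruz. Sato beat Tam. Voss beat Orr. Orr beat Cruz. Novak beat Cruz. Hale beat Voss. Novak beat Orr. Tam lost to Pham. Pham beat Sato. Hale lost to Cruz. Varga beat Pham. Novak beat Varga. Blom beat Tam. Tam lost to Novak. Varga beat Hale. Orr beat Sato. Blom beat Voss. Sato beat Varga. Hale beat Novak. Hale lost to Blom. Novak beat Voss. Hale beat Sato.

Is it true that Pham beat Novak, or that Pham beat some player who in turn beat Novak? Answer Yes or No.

No

Pham did not beat Novak directly.
Pham beat Sato, Blom, Orr, Voss, Tam, but each of them lost to Novak. No two-step path.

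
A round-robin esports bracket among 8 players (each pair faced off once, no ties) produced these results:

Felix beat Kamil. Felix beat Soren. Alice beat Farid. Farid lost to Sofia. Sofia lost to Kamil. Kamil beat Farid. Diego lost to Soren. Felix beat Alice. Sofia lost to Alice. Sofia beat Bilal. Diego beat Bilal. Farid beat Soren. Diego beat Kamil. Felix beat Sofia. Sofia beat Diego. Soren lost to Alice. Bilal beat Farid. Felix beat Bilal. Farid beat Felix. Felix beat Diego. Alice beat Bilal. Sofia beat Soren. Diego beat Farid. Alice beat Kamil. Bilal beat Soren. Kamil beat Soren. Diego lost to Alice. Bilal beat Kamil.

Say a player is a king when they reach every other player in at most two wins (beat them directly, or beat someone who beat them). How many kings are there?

Sofia cannot reach Alice in two steps.
Kamil cannot reach Alice in two steps.
Felix reaches everyone (king).
Alice reaches everyone (king).
Bilal cannot reach Alice in two steps.
Farid reaches everyone (king).
Diego cannot reach Alice in two steps.
Soren cannot reach Sofia, Felix, Alice in two steps.
Kings: Felix, Alice, Farid — 3.

3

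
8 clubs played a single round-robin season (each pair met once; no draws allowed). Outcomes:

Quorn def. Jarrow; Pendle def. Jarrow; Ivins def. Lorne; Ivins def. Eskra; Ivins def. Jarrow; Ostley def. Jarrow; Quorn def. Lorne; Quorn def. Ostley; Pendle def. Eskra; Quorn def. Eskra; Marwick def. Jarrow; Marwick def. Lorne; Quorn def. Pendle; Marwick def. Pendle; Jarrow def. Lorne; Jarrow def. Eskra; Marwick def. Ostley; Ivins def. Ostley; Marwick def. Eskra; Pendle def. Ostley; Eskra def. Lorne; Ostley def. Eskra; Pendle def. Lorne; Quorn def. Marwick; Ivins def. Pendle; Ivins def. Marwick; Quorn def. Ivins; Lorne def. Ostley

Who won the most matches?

Quorn

Win totals: Pendle 4, Ivins 6, Ostley 2, Quorn 7, Lorne 1, Eskra 1, Marwick 5, Jarrow 2.
Quorn leads with 7 wins (next highest: 6).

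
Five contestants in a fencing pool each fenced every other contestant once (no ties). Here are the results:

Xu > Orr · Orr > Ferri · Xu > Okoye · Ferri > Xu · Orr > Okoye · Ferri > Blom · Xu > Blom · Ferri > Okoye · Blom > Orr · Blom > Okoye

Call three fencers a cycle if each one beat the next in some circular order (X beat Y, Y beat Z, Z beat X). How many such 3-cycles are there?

2

Of the C(5,3) = 10 triples, the cyclic ones are: {Xu, Orr, Ferri}; {Blom, Orr, Ferri}.
That is 2.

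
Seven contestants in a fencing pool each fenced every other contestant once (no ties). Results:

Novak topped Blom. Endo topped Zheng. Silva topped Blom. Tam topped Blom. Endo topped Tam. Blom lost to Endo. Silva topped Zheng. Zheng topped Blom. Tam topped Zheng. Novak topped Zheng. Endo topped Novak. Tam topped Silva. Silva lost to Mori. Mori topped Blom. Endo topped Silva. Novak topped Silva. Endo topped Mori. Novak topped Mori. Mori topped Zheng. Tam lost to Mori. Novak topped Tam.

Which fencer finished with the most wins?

Win totals: Tam 3, Blom 0, Silva 2, Zheng 1, Novak 5, Endo 6, Mori 4.
Endo leads with 6 wins (next highest: 5).

Endo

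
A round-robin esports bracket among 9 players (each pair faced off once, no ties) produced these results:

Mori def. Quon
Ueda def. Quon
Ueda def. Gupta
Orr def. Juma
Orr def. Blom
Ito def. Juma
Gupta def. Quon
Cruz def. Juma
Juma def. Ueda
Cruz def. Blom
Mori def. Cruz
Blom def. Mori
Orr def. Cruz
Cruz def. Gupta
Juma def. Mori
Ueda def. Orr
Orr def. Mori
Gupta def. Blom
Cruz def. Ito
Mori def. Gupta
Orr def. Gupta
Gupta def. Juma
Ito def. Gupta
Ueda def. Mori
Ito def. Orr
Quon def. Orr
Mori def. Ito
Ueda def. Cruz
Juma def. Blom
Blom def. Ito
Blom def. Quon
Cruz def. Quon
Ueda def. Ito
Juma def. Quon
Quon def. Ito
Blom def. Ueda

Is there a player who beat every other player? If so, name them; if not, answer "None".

Highest win total is Ueda with 6 (out of 8 possible).
Ueda lost to Juma, Blom, so no player went undefeated.

None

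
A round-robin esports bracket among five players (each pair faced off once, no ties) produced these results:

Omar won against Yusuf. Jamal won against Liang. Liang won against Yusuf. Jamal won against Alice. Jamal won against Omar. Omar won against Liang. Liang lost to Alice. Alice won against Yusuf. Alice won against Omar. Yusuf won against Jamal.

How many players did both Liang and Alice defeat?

1

Liang beat: Yusuf.
Alice beat: Liang, Omar, Yusuf.
Both beat: Yusuf — 1.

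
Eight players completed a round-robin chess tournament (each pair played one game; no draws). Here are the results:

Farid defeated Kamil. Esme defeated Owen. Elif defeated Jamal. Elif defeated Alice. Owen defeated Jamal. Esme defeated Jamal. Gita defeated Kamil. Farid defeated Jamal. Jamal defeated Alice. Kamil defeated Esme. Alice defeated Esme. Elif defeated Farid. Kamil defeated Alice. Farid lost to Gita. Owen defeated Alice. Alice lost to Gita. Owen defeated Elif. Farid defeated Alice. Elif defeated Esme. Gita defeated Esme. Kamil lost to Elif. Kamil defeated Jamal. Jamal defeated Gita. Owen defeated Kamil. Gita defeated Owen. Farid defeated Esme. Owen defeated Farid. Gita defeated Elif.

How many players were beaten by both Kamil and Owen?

2

Kamil beat: Alice, Jamal, Esme.
Owen beat: Kamil, Farid, Alice, Jamal, Elif.
Both beat: Alice, Jamal — 2.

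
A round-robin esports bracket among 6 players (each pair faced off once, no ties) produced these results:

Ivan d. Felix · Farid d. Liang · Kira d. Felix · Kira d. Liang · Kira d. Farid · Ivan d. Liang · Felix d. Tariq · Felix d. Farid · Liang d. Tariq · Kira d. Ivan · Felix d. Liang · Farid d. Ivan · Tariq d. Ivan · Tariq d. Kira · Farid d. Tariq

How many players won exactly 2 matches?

Win totals: Kira 4, Felix 3, Farid 3, Ivan 2, Tariq 2, Liang 1.
Exactly 2: Ivan, Tariq — 2 players.

2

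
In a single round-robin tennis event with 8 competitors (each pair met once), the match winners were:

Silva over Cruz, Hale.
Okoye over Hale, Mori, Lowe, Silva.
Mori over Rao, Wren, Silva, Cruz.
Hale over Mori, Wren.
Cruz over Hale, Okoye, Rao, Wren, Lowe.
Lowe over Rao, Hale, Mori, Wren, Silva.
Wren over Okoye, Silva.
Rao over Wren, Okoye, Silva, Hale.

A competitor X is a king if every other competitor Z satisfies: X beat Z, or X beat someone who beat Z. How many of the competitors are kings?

Silva reaches everyone (king).
Rao reaches everyone (king).
Cruz reaches everyone (king).
Okoye reaches everyone (king).
Wren cannot reach Rao in two steps.
Hale cannot reach Lowe in two steps.
Lowe reaches everyone (king).
Mori reaches everyone (king).
Kings: Silva, Rao, Cruz, Okoye, Lowe, Mori — 6.

6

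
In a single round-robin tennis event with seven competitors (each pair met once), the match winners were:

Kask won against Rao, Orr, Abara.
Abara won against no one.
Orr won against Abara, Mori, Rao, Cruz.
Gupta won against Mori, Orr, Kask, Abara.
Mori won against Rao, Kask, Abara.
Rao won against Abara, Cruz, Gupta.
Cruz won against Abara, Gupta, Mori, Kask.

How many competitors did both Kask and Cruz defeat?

Kask beat: Abara, Orr, Rao.
Cruz beat: Abara, Mori, Kask, Gupta.
Both beat: Abara — 1.

1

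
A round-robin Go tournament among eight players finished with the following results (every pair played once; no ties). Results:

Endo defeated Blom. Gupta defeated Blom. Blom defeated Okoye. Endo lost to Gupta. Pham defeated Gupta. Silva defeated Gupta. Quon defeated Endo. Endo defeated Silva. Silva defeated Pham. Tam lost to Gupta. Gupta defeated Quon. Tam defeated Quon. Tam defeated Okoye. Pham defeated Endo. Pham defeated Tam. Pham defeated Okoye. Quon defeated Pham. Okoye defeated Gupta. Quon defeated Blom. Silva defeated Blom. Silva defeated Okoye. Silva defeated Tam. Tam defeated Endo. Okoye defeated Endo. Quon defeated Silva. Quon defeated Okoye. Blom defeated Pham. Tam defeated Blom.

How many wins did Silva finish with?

Silva's results: beat Okoye, Tam, Gupta, Pham, Blom; lost to Endo, Quon.
That is 5 wins.

5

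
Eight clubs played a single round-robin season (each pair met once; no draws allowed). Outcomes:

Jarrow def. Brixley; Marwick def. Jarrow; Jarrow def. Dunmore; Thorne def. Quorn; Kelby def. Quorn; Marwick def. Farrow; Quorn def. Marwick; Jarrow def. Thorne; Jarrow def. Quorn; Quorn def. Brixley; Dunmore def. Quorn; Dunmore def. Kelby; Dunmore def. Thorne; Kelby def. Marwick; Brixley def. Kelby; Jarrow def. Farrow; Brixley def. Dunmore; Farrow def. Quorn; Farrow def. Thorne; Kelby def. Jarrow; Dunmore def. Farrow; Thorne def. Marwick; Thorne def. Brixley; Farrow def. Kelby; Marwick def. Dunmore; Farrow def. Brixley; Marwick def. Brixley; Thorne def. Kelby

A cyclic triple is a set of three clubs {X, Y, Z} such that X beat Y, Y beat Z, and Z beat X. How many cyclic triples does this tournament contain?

17

Win totals: Quorn 2, Jarrow 5, Dunmore 4, Thorne 4, Marwick 4, Brixley 2, Kelby 3, Farrow 4.
A club with w wins dominates both others in C(w,2) triples; summing gives 1 + 10 + 6 + 6 + 6 + 1 + 3 + 6 = 39 transitive triples.
Total triples C(8,3) = 56, so cyclic triples = 56 − 39 = 17.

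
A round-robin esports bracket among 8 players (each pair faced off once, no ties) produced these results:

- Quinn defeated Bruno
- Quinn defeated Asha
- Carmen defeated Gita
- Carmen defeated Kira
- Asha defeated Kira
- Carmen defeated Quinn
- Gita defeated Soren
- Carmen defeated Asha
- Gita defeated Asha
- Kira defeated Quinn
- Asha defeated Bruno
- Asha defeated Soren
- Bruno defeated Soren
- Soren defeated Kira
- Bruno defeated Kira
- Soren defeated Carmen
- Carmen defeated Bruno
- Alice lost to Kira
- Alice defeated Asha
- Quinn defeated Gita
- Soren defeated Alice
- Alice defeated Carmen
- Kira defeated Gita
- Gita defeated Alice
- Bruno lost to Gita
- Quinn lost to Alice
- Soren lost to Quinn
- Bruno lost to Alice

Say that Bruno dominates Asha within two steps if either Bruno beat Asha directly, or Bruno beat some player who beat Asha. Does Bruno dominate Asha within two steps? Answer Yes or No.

No

Bruno did not beat Asha directly.
Bruno beat Kira, Soren, but each of them lost to Asha. No two-step path.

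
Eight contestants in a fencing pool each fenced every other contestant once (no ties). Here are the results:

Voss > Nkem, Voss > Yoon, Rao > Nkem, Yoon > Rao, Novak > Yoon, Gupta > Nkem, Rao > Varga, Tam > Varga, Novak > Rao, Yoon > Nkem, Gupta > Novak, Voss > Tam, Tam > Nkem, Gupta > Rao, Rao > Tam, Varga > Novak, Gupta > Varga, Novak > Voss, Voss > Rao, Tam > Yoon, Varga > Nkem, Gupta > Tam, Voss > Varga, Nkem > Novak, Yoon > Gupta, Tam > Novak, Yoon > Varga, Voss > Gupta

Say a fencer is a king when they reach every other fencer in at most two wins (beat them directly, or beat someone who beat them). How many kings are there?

4

Varga cannot reach Tam, Gupta in two steps.
Rao cannot reach Voss, Gupta in two steps.
Voss reaches everyone (king).
Nkem cannot reach Varga, Tam, Gupta in two steps.
Tam reaches everyone (king).
Gupta reaches everyone (king).
Novak reaches everyone (king).
Yoon cannot reach Voss in two steps.
Kings: Voss, Tam, Gupta, Novak — 4.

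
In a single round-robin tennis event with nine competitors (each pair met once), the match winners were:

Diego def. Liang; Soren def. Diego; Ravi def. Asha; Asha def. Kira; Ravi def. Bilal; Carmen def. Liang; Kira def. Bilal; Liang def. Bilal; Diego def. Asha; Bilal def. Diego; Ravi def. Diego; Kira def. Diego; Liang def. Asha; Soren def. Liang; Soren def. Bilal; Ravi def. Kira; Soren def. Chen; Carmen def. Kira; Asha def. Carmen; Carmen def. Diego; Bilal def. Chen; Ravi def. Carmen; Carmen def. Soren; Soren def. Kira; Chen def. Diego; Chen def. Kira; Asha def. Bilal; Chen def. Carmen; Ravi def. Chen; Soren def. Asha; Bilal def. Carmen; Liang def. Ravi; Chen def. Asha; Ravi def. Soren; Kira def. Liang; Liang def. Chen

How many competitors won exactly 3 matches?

Win totals: Soren 6, Diego 2, Bilal 3, Carmen 4, Chen 4, Kira 3, Asha 3, Liang 4, Ravi 7.
Exactly 3: Bilal, Kira, Asha — 3 competitors.

3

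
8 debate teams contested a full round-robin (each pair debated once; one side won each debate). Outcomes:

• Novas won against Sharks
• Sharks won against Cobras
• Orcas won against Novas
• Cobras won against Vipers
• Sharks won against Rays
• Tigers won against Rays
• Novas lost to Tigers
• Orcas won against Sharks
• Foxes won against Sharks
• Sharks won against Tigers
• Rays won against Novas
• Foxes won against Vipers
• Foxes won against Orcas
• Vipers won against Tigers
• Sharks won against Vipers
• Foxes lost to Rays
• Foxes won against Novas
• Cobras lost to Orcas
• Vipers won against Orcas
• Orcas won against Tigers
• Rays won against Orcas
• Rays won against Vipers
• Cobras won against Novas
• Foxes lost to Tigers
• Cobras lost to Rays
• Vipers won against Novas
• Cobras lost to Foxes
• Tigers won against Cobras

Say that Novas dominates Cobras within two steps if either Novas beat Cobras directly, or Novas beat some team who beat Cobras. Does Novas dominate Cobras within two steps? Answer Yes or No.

Novas did not beat Cobras directly.
Novas beat Sharks. Of those, Sharks beat Cobras.

Yes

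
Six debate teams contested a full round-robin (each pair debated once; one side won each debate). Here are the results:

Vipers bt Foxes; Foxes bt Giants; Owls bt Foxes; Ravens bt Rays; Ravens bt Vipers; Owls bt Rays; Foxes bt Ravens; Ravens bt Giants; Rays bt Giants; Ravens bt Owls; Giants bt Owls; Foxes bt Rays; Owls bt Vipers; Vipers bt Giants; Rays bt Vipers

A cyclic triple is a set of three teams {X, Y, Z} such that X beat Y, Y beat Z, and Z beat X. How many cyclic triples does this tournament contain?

6

Of the C(6,3) = 20 triples, the cyclic ones are: {Foxes, Rays, Vipers}; {Foxes, Ravens, Vipers}; {Foxes, Ravens, Owls}; {Foxes, Giants, Owls}; {Rays, Giants, Owls}; {Giants, Vipers, Owls}.
That is 6.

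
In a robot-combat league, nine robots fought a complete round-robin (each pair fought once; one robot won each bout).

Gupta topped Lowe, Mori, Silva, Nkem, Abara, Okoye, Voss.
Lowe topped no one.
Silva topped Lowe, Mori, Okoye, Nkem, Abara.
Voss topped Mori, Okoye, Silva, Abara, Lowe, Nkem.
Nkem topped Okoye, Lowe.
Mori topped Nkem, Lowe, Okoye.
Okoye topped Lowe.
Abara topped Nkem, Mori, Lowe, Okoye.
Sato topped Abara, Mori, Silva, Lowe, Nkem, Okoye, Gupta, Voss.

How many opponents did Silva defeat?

Silva's results: beat Nkem, Okoye, Mori, Lowe, Abara; lost to Voss, Gupta, Sato.
That is 5 wins.

5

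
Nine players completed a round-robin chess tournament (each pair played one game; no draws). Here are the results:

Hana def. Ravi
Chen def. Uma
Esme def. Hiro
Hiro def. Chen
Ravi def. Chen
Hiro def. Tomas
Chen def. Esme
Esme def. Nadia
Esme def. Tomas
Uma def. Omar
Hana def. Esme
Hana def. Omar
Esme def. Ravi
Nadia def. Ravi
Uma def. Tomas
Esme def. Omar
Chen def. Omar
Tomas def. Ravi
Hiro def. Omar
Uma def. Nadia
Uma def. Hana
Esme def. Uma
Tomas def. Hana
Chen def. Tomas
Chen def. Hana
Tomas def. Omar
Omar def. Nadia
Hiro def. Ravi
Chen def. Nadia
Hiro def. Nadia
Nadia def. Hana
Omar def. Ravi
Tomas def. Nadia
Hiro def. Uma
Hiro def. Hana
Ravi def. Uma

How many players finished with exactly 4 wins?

2

Win totals: Ravi 2, Esme 6, Hana 3, Uma 4, Omar 2, Tomas 4, Hiro 7, Chen 6, Nadia 2.
Exactly 4: Uma, Tomas — 2 players.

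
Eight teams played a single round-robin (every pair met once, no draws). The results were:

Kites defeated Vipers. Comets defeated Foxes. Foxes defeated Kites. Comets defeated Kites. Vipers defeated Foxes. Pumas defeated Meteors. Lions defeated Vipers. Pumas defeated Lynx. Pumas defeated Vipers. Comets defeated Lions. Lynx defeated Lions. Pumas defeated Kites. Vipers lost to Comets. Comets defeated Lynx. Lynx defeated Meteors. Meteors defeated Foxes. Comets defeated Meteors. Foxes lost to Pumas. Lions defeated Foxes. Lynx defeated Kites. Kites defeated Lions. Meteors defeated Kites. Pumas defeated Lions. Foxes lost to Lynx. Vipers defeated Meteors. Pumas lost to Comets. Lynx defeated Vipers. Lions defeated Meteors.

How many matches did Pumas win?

6

Pumas' results: beat Vipers, Lions, Kites, Lynx, Meteors, Foxes; lost to Comets.
That is 6 wins.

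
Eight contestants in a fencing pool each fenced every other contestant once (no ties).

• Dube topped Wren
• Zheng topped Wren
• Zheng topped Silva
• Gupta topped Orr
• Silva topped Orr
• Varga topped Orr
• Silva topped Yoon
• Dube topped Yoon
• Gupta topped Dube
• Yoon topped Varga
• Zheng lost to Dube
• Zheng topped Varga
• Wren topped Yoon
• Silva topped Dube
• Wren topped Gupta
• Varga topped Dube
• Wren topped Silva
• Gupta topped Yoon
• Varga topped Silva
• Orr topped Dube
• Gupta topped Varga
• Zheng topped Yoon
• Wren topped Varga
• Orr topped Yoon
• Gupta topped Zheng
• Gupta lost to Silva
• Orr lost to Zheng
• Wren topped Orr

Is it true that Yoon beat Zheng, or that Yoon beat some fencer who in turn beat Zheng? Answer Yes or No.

No

Yoon did not beat Zheng directly.
Yoon beat Varga, but each of them lost to Zheng. No two-step path.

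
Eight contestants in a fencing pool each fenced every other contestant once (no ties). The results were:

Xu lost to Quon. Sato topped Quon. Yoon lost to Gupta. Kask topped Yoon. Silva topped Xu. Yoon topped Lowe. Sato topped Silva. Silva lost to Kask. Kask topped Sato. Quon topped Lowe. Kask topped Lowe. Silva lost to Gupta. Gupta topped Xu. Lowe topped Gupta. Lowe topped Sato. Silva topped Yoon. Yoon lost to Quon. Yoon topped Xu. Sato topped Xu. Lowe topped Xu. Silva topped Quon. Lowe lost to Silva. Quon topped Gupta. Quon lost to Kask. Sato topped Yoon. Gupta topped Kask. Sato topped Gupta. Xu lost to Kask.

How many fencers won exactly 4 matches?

3

Win totals: Xu 0, Kask 6, Quon 4, Gupta 4, Yoon 2, Silva 4, Sato 5, Lowe 3.
Exactly 4: Quon, Gupta, Silva — 3 fencers.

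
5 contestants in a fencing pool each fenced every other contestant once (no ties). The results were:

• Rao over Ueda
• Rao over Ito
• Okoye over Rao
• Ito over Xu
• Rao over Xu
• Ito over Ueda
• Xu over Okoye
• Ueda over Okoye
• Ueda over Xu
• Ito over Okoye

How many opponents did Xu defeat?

1

Xu's results: beat Okoye; lost to Ito, Ueda, Rao.
That is 1 win.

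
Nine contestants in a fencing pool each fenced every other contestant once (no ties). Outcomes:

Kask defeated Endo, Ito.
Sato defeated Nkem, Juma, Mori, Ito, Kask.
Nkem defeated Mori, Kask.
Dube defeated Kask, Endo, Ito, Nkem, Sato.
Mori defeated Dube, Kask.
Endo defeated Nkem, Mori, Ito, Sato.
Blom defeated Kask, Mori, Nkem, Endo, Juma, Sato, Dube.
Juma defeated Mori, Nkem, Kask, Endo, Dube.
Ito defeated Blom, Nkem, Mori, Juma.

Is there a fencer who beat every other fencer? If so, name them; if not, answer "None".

Highest win total is Blom with 7 (out of 8 possible).
Blom lost to Ito, so no fencer went undefeated.

None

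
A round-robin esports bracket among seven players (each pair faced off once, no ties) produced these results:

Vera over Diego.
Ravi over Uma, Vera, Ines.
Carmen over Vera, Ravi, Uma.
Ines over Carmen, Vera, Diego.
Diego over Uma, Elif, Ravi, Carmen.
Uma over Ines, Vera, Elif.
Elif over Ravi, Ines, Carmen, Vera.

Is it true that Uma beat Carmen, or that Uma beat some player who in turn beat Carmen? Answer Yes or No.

Yes

Uma did not beat Carmen directly.
Uma beat Vera, Ines, Elif. Of those, Ines beat Carmen.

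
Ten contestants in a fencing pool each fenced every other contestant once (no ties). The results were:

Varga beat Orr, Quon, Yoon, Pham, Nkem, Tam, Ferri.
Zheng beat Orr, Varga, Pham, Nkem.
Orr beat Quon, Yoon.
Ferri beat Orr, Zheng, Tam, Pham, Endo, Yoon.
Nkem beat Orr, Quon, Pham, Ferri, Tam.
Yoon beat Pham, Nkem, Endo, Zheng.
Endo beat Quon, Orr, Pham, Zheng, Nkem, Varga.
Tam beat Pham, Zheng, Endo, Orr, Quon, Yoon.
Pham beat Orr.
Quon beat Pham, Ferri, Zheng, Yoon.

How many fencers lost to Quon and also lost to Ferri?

Quon beat: Pham, Ferri, Yoon, Zheng.
Ferri beat: Orr, Pham, Yoon, Zheng, Tam, Endo.
Both beat: Pham, Yoon, Zheng — 3.

3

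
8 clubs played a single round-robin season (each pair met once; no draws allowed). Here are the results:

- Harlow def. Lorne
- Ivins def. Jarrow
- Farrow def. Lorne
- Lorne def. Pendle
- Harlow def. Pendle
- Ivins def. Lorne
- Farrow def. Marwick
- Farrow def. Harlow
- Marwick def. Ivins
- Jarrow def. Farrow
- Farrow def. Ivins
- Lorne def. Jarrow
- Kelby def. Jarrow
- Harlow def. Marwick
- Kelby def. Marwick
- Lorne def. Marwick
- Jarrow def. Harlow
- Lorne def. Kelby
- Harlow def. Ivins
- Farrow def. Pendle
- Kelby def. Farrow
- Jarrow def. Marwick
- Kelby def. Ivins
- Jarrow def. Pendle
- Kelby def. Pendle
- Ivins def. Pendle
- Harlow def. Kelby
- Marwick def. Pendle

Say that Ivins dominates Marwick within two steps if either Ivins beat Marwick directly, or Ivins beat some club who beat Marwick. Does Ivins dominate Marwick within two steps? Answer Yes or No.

Yes

Ivins did not beat Marwick directly.
Ivins beat Lorne, Jarrow, Pendle. Of those, Lorne beat Marwick.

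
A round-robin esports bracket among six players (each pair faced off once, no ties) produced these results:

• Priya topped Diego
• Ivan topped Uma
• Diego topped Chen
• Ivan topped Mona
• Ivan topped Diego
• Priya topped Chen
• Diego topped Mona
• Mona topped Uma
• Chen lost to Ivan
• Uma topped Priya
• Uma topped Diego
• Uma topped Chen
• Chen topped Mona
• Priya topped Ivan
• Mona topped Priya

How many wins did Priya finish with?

3

Priya's results: beat Ivan, Diego, Chen; lost to Uma, Mona.
That is 3 wins.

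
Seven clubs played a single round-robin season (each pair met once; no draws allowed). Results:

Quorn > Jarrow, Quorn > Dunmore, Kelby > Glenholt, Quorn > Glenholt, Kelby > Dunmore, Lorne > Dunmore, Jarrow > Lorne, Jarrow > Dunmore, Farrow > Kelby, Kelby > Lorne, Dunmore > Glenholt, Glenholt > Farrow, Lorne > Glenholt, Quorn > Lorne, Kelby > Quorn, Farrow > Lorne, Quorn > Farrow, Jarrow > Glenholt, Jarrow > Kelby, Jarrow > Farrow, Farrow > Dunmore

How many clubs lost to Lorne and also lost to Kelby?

2

Lorne beat: Glenholt, Dunmore.
Kelby beat: Quorn, Lorne, Glenholt, Dunmore.
Both beat: Glenholt, Dunmore — 2.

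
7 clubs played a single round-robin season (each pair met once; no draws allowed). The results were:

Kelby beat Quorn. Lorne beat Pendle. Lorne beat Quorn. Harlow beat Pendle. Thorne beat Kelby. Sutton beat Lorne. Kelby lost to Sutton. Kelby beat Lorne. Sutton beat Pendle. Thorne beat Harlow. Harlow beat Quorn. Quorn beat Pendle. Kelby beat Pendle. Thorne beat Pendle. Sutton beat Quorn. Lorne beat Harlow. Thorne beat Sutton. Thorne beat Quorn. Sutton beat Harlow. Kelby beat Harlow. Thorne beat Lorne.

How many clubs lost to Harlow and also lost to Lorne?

Harlow beat: Pendle, Quorn.
Lorne beat: Pendle, Harlow, Quorn.
Both beat: Pendle, Quorn — 2.

2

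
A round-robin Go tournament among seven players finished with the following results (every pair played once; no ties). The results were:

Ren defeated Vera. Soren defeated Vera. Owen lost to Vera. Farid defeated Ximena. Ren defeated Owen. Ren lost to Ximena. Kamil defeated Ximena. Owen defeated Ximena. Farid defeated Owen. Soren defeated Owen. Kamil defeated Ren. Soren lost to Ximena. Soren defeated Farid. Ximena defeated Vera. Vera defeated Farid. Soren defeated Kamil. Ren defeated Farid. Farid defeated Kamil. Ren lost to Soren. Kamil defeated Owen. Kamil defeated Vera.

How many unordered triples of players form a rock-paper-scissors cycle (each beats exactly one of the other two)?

Win totals: Vera 2, Soren 5, Owen 1, Ren 3, Ximena 3, Kamil 4, Farid 3.
A player with w wins dominates both others in C(w,2) triples; summing gives 1 + 10 + 0 + 3 + 3 + 6 + 3 = 26 transitive triples.
Total triples C(7,3) = 35, so cyclic triples = 35 − 26 = 9.

9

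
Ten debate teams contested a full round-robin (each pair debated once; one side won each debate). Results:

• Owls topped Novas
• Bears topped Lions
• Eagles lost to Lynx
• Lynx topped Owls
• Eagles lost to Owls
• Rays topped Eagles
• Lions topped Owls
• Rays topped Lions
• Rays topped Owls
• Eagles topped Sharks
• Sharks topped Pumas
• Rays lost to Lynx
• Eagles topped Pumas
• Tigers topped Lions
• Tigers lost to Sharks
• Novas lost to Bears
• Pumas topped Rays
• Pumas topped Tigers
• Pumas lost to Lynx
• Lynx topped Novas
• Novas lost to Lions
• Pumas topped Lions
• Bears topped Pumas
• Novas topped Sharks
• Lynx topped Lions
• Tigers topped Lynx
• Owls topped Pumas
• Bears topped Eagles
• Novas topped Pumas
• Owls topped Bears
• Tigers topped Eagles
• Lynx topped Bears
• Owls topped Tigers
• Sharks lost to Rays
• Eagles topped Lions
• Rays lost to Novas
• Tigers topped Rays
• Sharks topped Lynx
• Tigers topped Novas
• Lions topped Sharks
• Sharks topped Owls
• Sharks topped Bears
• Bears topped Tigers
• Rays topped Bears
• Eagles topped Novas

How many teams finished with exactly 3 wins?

3

Win totals: Owls 5, Novas 3, Eagles 4, Pumas 3, Bears 5, Lynx 7, Tigers 5, Lions 3, Sharks 5, Rays 5.
Exactly 3: Novas, Pumas, Lions — 3 teams.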